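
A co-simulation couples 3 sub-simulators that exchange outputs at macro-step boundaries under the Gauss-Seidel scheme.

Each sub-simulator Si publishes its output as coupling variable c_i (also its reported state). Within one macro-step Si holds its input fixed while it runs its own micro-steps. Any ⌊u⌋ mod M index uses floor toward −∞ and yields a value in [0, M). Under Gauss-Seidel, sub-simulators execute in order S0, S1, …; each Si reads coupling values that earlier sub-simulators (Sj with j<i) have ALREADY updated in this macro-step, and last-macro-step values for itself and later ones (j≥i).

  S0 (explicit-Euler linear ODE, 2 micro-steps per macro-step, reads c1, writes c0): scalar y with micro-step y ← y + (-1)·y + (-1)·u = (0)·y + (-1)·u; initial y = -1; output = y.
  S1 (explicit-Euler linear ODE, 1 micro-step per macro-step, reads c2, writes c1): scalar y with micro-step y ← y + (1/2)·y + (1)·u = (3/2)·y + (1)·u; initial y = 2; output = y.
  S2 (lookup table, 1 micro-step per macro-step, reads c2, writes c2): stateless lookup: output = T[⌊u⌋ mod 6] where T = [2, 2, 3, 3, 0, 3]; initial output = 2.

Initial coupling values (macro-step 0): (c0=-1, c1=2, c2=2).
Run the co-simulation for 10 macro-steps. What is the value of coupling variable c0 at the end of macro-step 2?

macro 1: S0 reads c1=2 → after 2×micro: -2; S1 reads c2=2 → after 1×micro: 5; S2 reads c2=2 → after 1×micro: 3 ⇒ (c0=-2, c1=5, c2=3)
macro 2: S0 reads c1=5 → after 2×micro: -5; S1 reads c2=3 → after 1×micro: 21/2; S2 reads c2=3 → after 1×micro: 3 ⇒ (c0=-5, c1=21/2, c2=3)
macro 3: S0 reads c1=21/2 → after 2×micro: -21/2; S1 reads c2=3 → after 1×micro: 75/4; S2 reads c2=3 → after 1×micro: 3 ⇒ (c0=-21/2, c1=75/4, c2=3)
macro 4: S0 reads c1=75/4 → after 2×micro: -75/4; S1 reads c2=3 → after 1×micro: 249/8; S2 reads c2=3 → after 1×micro: 3 ⇒ (c0=-75/4, c1=249/8, c2=3)
macro 5: S0 reads c1=249/8 → after 2×micro: -249/8; S1 reads c2=3 → after 1×micro: 795/16; S2 reads c2=3 → after 1×micro: 3 ⇒ (c0=-249/8, c1=795/16, c2=3)
macro 6: S0 reads c1=795/16 → after 2×micro: -795/16; S1 reads c2=3 → after 1×micro: 2481/32; S2 reads c2=3 → after 1×micro: 3 ⇒ (c0=-795/16, c1=2481/32, c2=3)
macro 7: S0 reads c1=2481/32 → after 2×micro: -2481/32; S1 reads c2=3 → after 1×micro: 7635/64; S2 reads c2=3 → after 1×micro: 3 ⇒ (c0=-2481/32, c1=7635/64, c2=3)
macro 8: S0 reads c1=7635/64 → after 2×micro: -7635/64; S1 reads c2=3 → after 1×micro: 23289/128; S2 reads c2=3 → after 1×micro: 3 ⇒ (c0=-7635/64, c1=23289/128, c2=3)
macro 9: S0 reads c1=23289/128 → after 2×micro: -23289/128; S1 reads c2=3 → after 1×micro: 70635/256; S2 reads c2=3 → after 1×micro: 3 ⇒ (c0=-23289/128, c1=70635/256, c2=3)
macro 10: S0 reads c1=70635/256 → after 2×micro: -70635/256; S1 reads c2=3 → after 1×micro: 213441/512; S2 reads c2=3 → after 1×micro: 3 ⇒ (c0=-70635/256, c1=213441/512, c2=3)

c0 at macro-step 2 = -5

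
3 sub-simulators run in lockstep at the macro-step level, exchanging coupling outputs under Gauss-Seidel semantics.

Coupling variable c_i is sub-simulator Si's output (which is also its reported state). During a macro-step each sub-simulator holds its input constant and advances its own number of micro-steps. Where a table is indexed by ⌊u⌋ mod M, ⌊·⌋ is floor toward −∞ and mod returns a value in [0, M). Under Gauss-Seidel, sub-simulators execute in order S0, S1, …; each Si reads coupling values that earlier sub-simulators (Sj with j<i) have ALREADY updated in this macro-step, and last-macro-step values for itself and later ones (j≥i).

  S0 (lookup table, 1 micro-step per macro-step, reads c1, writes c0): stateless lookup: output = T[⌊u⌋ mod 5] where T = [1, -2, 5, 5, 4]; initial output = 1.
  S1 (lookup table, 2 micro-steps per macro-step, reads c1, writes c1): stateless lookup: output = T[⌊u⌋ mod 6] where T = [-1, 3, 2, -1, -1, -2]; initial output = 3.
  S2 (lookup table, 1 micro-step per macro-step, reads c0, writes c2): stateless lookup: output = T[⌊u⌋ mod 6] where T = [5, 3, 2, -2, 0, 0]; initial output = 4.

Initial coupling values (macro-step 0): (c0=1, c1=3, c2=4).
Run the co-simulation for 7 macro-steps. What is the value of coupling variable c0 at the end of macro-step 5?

macro 1: S0 reads c1=3 → after 1×micro: 5; S1 reads c1=3 → after 2×micro: -1; S2 reads c0=5 → after 1×micro: 0 ⇒ (c0=5, c1=-1, c2=0)
macro 2: S0 reads c1=-1 → after 1×micro: 4; S1 reads c1=-1 → after 2×micro: -2; S2 reads c0=4 → after 1×micro: 0 ⇒ (c0=4, c1=-2, c2=0)
macro 3: S0 reads c1=-2 → after 1×micro: 5; S1 reads c1=-2 → after 2×micro: -1; S2 reads c0=5 → after 1×micro: 0 ⇒ (c0=5, c1=-1, c2=0)
macro 4: S0 reads c1=-1 → after 1×micro: 4; S1 reads c1=-1 → after 2×micro: -2; S2 reads c0=4 → after 1×micro: 0 ⇒ (c0=4, c1=-2, c2=0)
macro 5: S0 reads c1=-2 → after 1×micro: 5; S1 reads c1=-2 → after 2×micro: -1; S2 reads c0=5 → after 1×micro: 0 ⇒ (c0=5, c1=-1, c2=0)
macro 6: S0 reads c1=-1 → after 1×micro: 4; S1 reads c1=-1 → after 2×micro: -2; S2 reads c0=4 → after 1×micro: 0 ⇒ (c0=4, c1=-2, c2=0)
macro 7: S0 reads c1=-2 → after 1×micro: 5; S1 reads c1=-2 → after 2×micro: -1; S2 reads c0=5 → after 1×micro: 0 ⇒ (c0=5, c1=-1, c2=0)

c0 at macro-step 5 = 5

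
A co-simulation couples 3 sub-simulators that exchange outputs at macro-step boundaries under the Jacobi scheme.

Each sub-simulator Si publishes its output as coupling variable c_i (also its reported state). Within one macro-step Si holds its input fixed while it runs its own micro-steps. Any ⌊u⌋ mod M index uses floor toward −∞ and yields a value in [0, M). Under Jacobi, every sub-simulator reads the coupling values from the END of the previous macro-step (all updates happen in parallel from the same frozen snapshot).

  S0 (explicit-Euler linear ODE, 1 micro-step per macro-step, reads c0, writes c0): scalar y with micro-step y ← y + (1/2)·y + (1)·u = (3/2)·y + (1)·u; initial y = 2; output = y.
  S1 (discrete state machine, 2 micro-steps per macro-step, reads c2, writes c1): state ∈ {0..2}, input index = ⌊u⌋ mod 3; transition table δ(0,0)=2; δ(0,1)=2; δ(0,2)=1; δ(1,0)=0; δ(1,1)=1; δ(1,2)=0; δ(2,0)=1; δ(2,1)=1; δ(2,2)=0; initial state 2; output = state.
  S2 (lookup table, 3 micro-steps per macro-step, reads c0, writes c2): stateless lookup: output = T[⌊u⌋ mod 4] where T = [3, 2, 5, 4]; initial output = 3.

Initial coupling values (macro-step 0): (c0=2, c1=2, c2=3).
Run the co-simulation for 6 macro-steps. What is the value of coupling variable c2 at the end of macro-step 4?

macro 1: S0 reads c0=2 → after 1×micro: 5; S1 reads c2=3 → after 2×micro: 0; S2 reads c0=2 → after 3×micro: 5 ⇒ (c0=5, c1=0, c2=5)
macro 2: S0 reads c0=5 → after 1×micro: 25/2; S1 reads c2=5 → after 2×micro: 0; S2 reads c0=5 → after 3×micro: 2 ⇒ (c0=25/2, c1=0, c2=2)
macro 3: S0 reads c0=25/2 → after 1×micro: 125/4; S1 reads c2=2 → after 2×micro: 0; S2 reads c0=25/2 → after 3×micro: 3 ⇒ (c0=125/4, c1=0, c2=3)
macro 4: S0 reads c0=125/4 → after 1×micro: 625/8; S1 reads c2=3 → after 2×micro: 1; S2 reads c0=125/4 → after 3×micro: 4 ⇒ (c0=625/8, c1=1, c2=4)
macro 5: S0 reads c0=625/8 → after 1×micro: 3125/16; S1 reads c2=4 → after 2×micro: 1; S2 reads c0=625/8 → after 3×micro: 5 ⇒ (c0=3125/16, c1=1, c2=5)
macro 6: S0 reads c0=3125/16 → after 1×micro: 15625/32; S1 reads c2=5 → after 2×micro: 1; S2 reads c0=3125/16 → after 3×micro: 4 ⇒ (c0=15625/32, c1=1, c2=4)

c2 at macro-step 4 = 4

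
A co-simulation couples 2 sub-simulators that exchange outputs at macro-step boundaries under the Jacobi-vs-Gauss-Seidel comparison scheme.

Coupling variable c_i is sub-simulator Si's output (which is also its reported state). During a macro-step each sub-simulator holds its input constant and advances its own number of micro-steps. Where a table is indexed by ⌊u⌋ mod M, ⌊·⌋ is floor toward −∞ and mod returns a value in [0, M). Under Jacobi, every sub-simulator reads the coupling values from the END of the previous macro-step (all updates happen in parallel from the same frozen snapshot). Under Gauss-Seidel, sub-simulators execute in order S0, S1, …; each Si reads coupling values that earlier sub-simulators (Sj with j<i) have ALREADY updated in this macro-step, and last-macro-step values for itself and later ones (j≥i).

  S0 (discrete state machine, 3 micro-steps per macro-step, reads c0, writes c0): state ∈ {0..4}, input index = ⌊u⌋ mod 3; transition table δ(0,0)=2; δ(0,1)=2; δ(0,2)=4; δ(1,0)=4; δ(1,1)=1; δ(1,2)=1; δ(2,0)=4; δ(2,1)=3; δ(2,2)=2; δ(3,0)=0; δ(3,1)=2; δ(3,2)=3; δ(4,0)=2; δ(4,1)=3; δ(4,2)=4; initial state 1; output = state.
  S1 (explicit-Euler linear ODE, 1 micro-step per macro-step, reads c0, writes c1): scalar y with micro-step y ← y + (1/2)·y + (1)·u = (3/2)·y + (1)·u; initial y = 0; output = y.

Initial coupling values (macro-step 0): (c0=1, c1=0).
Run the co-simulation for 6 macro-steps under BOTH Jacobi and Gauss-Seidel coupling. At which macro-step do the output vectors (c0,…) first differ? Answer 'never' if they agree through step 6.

first divergence at macro-step: never

[Jacobi] macro 1: S0 reads c0=1 → after 3×micro: 1; S1 reads c0=1 → after 1×micro: 1 ⇒ (c0=1, c1=1)
[Jacobi] macro 2: S0 reads c0=1 → after 3×micro: 1; S1 reads c0=1 → after 1×micro: 5/2 ⇒ (c0=1, c1=5/2)
[Jacobi] macro 3: S0 reads c0=1 → after 3×micro: 1; S1 reads c0=1 → after 1×micro: 19/4 ⇒ (c0=1, c1=19/4)
[Jacobi] macro 4: S0 reads c0=1 → after 3×micro: 1; S1 reads c0=1 → after 1×micro: 65/8 ⇒ (c0=1, c1=65/8)
[Jacobi] macro 5: S0 reads c0=1 → after 3×micro: 1; S1 reads c0=1 → after 1×micro: 211/16 ⇒ (c0=1, c1=211/16)
[Jacobi] macro 6: S0 reads c0=1 → after 3×micro: 1; S1 reads c0=1 → after 1×micro: 665/32 ⇒ (c0=1, c1=665/32)
[Gauss-Seidel] macro 1: S0 reads c0=1 → after 3×micro: 1; S1 reads c0=1 → after 1×micro: 1 ⇒ (c0=1, c1=1)
[Gauss-Seidel] macro 2: S0 reads c0=1 → after 3×micro: 1; S1 reads c0=1 → after 1×micro: 5/2 ⇒ (c0=1, c1=5/2)
[Gauss-Seidel] macro 3: S0 reads c0=1 → after 3×micro: 1; S1 reads c0=1 → after 1×micro: 19/4 ⇒ (c0=1, c1=19/4)
[Gauss-Seidel] macro 4: S0 reads c0=1 → after 3×micro: 1; S1 reads c0=1 → after 1×micro: 65/8 ⇒ (c0=1, c1=65/8)
[Gauss-Seidel] macro 5: S0 reads c0=1 → after 3×micro: 1; S1 reads c0=1 → after 1×micro: 211/16 ⇒ (c0=1, c1=211/16)
[Gauss-Seidel] macro 6: S0 reads c0=1 → after 3×micro: 1; S1 reads c0=1 → after 1×micro: 665/32 ⇒ (c0=1, c1=665/32)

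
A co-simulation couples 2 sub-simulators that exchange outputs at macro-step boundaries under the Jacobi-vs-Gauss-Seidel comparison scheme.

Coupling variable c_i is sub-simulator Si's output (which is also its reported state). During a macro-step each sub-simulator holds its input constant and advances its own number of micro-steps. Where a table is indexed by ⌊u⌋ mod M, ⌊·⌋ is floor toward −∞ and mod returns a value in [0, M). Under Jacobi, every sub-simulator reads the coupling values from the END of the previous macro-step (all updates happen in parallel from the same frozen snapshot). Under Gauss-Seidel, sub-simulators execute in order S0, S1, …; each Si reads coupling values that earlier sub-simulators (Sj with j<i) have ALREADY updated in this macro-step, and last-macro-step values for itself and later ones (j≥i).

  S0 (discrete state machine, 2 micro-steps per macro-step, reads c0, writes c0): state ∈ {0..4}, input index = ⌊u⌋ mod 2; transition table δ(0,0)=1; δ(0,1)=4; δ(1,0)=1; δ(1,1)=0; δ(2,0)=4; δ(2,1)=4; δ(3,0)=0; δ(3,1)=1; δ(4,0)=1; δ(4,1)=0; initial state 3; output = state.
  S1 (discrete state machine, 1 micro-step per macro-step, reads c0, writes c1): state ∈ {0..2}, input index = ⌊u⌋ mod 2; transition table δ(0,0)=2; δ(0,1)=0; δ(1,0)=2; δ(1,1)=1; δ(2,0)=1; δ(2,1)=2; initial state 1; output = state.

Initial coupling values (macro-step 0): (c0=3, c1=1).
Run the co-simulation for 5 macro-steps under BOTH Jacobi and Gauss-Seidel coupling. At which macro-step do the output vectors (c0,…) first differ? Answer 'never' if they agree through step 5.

first divergence at macro-step: 1

[Jacobi] macro 1: S0 reads c0=3 → after 2×micro: 0; S1 reads c0=3 → after 1×micro: 1 ⇒ (c0=0, c1=1)
[Jacobi] macro 2: S0 reads c0=0 → after 2×micro: 1; S1 reads c0=0 → after 1×micro: 2 ⇒ (c0=1, c1=2)
[Jacobi] macro 3: S0 reads c0=1 → after 2×micro: 4; S1 reads c0=1 → after 1×micro: 2 ⇒ (c0=4, c1=2)
[Jacobi] macro 4: S0 reads c0=4 → after 2×micro: 1; S1 reads c0=4 → after 1×micro: 1 ⇒ (c0=1, c1=1)
[Jacobi] macro 5: S0 reads c0=1 → after 2×micro: 4; S1 reads c0=1 → after 1×micro: 1 ⇒ (c0=4, c1=1)
[Gauss-Seidel] macro 1: S0 reads c0=3 → after 2×micro: 0; S1 reads c0=0 → after 1×micro: 2 ⇒ (c0=0, c1=2)
[Gauss-Seidel] macro 2: S0 reads c0=0 → after 2×micro: 1; S1 reads c0=1 → after 1×micro: 2 ⇒ (c0=1, c1=2)
[Gauss-Seidel] macro 3: S0 reads c0=1 → after 2×micro: 4; S1 reads c0=4 → after 1×micro: 1 ⇒ (c0=4, c1=1)
[Gauss-Seidel] macro 4: S0 reads c0=4 → after 2×micro: 1; S1 reads c0=1 → after 1×micro: 1 ⇒ (c0=1, c1=1)
[Gauss-Seidel] macro 5: S0 reads c0=1 → after 2×micro: 4; S1 reads c0=4 → after 1×micro: 2 ⇒ (c0=4, c1=2)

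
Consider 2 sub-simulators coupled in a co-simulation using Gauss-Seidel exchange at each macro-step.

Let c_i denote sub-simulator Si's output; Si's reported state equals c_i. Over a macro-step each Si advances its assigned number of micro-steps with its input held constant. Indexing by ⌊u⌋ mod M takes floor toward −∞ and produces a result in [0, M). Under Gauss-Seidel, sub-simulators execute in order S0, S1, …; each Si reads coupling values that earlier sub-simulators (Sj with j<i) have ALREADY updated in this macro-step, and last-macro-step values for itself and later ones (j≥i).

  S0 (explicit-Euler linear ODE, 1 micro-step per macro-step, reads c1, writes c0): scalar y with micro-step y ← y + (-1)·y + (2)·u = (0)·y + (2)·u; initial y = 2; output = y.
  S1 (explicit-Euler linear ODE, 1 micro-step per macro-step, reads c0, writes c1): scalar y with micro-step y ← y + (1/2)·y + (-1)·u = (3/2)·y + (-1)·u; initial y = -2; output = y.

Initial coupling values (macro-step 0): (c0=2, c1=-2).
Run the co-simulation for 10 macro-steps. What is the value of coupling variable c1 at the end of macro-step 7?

c1 at macro-step 7 = 1/64

macro 1: S0 reads c1=-2 → after 1×micro: -4; S1 reads c0=-4 → after 1×micro: 1 ⇒ (c0=-4, c1=1)
macro 2: S0 reads c1=1 → after 1×micro: 2; S1 reads c0=2 → after 1×micro: -1/2 ⇒ (c0=2, c1=-1/2)
macro 3: S0 reads c1=-1/2 → after 1×micro: -1; S1 reads c0=-1 → after 1×micro: 1/4 ⇒ (c0=-1, c1=1/4)
macro 4: S0 reads c1=1/4 → after 1×micro: 1/2; S1 reads c0=1/2 → after 1×micro: -1/8 ⇒ (c0=1/2, c1=-1/8)
macro 5: S0 reads c1=-1/8 → after 1×micro: -1/4; S1 reads c0=-1/4 → after 1×micro: 1/16 ⇒ (c0=-1/4, c1=1/16)
macro 6: S0 reads c1=1/16 → after 1×micro: 1/8; S1 reads c0=1/8 → after 1×micro: -1/32 ⇒ (c0=1/8, c1=-1/32)
macro 7: S0 reads c1=-1/32 → after 1×micro: -1/16; S1 reads c0=-1/16 → after 1×micro: 1/64 ⇒ (c0=-1/16, c1=1/64)
macro 8: S0 reads c1=1/64 → after 1×micro: 1/32; S1 reads c0=1/32 → after 1×micro: -1/128 ⇒ (c0=1/32, c1=-1/128)
macro 9: S0 reads c1=-1/128 → after 1×micro: -1/64; S1 reads c0=-1/64 → after 1×micro: 1/256 ⇒ (c0=-1/64, c1=1/256)
macro 10: S0 reads c1=1/256 → after 1×micro: 1/128; S1 reads c0=1/128 → after 1×micro: -1/512 ⇒ (c0=1/128, c1=-1/512)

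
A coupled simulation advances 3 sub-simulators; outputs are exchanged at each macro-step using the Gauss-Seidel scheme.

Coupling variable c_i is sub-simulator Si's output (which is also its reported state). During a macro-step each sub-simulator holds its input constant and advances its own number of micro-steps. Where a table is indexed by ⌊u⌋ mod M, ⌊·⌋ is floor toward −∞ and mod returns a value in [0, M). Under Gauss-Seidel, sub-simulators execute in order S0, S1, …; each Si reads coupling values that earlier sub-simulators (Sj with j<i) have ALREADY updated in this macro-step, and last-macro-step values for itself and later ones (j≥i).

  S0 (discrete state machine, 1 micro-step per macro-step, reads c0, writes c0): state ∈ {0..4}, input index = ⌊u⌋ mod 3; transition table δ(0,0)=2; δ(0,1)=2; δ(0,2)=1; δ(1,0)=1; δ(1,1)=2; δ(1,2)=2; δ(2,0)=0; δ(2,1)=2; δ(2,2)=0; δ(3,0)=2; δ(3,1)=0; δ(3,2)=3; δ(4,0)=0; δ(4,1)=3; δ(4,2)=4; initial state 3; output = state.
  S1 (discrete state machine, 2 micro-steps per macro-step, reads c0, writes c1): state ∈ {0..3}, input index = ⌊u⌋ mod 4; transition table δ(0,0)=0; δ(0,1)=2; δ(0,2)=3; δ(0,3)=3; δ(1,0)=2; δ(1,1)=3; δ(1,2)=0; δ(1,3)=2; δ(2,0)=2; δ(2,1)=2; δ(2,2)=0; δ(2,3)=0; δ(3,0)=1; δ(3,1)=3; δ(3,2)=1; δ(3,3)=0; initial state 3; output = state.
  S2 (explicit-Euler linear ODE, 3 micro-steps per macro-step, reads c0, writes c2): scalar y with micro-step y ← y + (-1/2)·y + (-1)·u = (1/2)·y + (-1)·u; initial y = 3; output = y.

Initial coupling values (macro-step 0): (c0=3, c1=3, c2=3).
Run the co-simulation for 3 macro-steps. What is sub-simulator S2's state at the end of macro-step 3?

S2 state at macro-step 3 = -1817/512

macro 1: S0 reads c0=3 → after 1×micro: 2; S1 reads c0=2 → after 2×micro: 0; S2 reads c0=2 → after 3×micro: -25/8 ⇒ (c0=2, c1=0, c2=-25/8)
macro 2: S0 reads c0=2 → after 1×micro: 0; S1 reads c0=0 → after 2×micro: 0; S2 reads c0=0 → after 3×micro: -25/64 ⇒ (c0=0, c1=0, c2=-25/64)
macro 3: S0 reads c0=0 → after 1×micro: 2; S1 reads c0=2 → after 2×micro: 1; S2 reads c0=2 → after 3×micro: -1817/512 ⇒ (c0=2, c1=1, c2=-1817/512)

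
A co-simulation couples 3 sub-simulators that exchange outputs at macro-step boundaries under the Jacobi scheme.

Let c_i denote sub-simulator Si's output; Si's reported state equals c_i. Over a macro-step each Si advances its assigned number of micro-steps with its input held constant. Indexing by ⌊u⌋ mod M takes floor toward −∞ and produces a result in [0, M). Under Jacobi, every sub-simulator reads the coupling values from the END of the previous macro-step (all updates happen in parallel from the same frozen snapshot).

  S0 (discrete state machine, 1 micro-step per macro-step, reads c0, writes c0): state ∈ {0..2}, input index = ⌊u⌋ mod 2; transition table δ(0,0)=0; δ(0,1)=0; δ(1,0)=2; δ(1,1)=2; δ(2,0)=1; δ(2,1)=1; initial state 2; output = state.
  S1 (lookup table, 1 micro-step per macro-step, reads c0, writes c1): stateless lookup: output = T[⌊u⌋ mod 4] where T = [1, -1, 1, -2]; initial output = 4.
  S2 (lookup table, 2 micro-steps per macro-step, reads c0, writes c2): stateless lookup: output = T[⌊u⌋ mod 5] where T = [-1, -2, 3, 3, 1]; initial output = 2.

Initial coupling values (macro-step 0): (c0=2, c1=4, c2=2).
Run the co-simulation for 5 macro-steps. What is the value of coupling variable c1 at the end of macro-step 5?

c1 at macro-step 5 = 1

macro 1: S0 reads c0=2 → after 1×micro: 1; S1 reads c0=2 → after 1×micro: 1; S2 reads c0=2 → after 2×micro: 3 ⇒ (c0=1, c1=1, c2=3)
macro 2: S0 reads c0=1 → after 1×micro: 2; S1 reads c0=1 → after 1×micro: -1; S2 reads c0=1 → after 2×micro: -2 ⇒ (c0=2, c1=-1, c2=-2)
macro 3: S0 reads c0=2 → after 1×micro: 1; S1 reads c0=2 → after 1×micro: 1; S2 reads c0=2 → after 2×micro: 3 ⇒ (c0=1, c1=1, c2=3)
macro 4: S0 reads c0=1 → after 1×micro: 2; S1 reads c0=1 → after 1×micro: -1; S2 reads c0=1 → after 2×micro: -2 ⇒ (c0=2, c1=-1, c2=-2)
macro 5: S0 reads c0=2 → after 1×micro: 1; S1 reads c0=2 → after 1×micro: 1; S2 reads c0=2 → after 2×micro: 3 ⇒ (c0=1, c1=1, c2=3)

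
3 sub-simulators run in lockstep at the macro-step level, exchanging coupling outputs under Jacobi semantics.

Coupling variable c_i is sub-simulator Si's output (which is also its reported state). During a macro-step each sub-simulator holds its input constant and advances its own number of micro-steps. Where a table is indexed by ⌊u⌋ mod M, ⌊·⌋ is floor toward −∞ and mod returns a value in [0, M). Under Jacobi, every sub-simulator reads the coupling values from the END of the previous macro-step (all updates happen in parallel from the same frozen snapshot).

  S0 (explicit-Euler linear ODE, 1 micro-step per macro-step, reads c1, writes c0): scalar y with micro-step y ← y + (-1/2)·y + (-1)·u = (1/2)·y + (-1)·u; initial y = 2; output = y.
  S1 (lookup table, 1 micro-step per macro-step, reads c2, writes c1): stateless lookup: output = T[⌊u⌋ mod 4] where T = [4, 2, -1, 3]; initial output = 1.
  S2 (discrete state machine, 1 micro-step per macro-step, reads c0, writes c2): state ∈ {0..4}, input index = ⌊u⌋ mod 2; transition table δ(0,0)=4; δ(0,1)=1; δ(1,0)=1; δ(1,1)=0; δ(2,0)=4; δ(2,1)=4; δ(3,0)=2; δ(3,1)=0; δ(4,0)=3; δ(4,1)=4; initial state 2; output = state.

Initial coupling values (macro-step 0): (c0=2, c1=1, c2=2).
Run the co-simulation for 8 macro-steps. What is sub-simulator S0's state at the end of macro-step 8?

macro 1: S0 reads c1=1 → after 1×micro: 0; S1 reads c2=2 → after 1×micro: -1; S2 reads c0=2 → after 1×micro: 4 ⇒ (c0=0, c1=-1, c2=4)
macro 2: S0 reads c1=-1 → after 1×micro: 1; S1 reads c2=4 → after 1×micro: 4; S2 reads c0=0 → after 1×micro: 3 ⇒ (c0=1, c1=4, c2=3)
macro 3: S0 reads c1=4 → after 1×micro: -7/2; S1 reads c2=3 → after 1×micro: 3; S2 reads c0=1 → after 1×micro: 0 ⇒ (c0=-7/2, c1=3, c2=0)
macro 4: S0 reads c1=3 → after 1×micro: -19/4; S1 reads c2=0 → after 1×micro: 4; S2 reads c0=-7/2 → after 1×micro: 4 ⇒ (c0=-19/4, c1=4, c2=4)
macro 5: S0 reads c1=4 → after 1×micro: -51/8; S1 reads c2=4 → after 1×micro: 4; S2 reads c0=-19/4 → after 1×micro: 4 ⇒ (c0=-51/8, c1=4, c2=4)
macro 6: S0 reads c1=4 → after 1×micro: -115/16; S1 reads c2=4 → after 1×micro: 4; S2 reads c0=-51/8 → after 1×micro: 4 ⇒ (c0=-115/16, c1=4, c2=4)
macro 7: S0 reads c1=4 → after 1×micro: -243/32; S1 reads c2=4 → after 1×micro: 4; S2 reads c0=-115/16 → after 1×micro: 3 ⇒ (c0=-243/32, c1=4, c2=3)
macro 8: S0 reads c1=4 → after 1×micro: -499/64; S1 reads c2=3 → after 1×micro: 3; S2 reads c0=-243/32 → after 1×micro: 2 ⇒ (c0=-499/64, c1=3, c2=2)

S0 state at macro-step 8 = -499/64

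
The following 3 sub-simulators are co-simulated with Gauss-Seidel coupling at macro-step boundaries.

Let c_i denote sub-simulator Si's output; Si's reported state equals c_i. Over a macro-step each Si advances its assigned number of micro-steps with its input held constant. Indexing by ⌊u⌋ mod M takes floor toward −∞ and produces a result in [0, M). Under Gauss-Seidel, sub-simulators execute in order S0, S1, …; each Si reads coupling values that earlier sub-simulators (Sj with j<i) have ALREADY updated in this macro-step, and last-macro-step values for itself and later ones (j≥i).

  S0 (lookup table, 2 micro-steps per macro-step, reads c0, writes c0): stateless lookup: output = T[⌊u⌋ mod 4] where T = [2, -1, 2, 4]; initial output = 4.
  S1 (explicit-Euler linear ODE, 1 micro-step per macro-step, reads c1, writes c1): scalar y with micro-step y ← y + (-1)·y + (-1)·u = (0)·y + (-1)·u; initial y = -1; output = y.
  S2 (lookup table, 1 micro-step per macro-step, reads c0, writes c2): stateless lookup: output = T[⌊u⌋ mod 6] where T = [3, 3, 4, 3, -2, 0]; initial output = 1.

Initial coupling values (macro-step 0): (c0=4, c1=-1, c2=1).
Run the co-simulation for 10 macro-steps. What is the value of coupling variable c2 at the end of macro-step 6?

c2 at macro-step 6 = 4

macro 1: S0 reads c0=4 → after 2×micro: 2; S1 reads c1=-1 → after 1×micro: 1; S2 reads c0=2 → after 1×micro: 4 ⇒ (c0=2, c1=1, c2=4)
macro 2: S0 reads c0=2 → after 2×micro: 2; S1 reads c1=1 → after 1×micro: -1; S2 reads c0=2 → after 1×micro: 4 ⇒ (c0=2, c1=-1, c2=4)
macro 3: S0 reads c0=2 → after 2×micro: 2; S1 reads c1=-1 → after 1×micro: 1; S2 reads c0=2 → after 1×micro: 4 ⇒ (c0=2, c1=1, c2=4)
macro 4: S0 reads c0=2 → after 2×micro: 2; S1 reads c1=1 → after 1×micro: -1; S2 reads c0=2 → after 1×micro: 4 ⇒ (c0=2, c1=-1, c2=4)
macro 5: S0 reads c0=2 → after 2×micro: 2; S1 reads c1=-1 → after 1×micro: 1; S2 reads c0=2 → after 1×micro: 4 ⇒ (c0=2, c1=1, c2=4)
macro 6: S0 reads c0=2 → after 2×micro: 2; S1 reads c1=1 → after 1×micro: -1; S2 reads c0=2 → after 1×micro: 4 ⇒ (c0=2, c1=-1, c2=4)
macro 7: S0 reads c0=2 → after 2×micro: 2; S1 reads c1=-1 → after 1×micro: 1; S2 reads c0=2 → after 1×micro: 4 ⇒ (c0=2, c1=1, c2=4)
macro 8: S0 reads c0=2 → after 2×micro: 2; S1 reads c1=1 → after 1×micro: -1; S2 reads c0=2 → after 1×micro: 4 ⇒ (c0=2, c1=-1, c2=4)
macro 9: S0 reads c0=2 → after 2×micro: 2; S1 reads c1=-1 → after 1×micro: 1; S2 reads c0=2 → after 1×micro: 4 ⇒ (c0=2, c1=1, c2=4)
macro 10: S0 reads c0=2 → after 2×micro: 2; S1 reads c1=1 → after 1×micro: -1; S2 reads c0=2 → after 1×micro: 4 ⇒ (c0=2, c1=-1, c2=4)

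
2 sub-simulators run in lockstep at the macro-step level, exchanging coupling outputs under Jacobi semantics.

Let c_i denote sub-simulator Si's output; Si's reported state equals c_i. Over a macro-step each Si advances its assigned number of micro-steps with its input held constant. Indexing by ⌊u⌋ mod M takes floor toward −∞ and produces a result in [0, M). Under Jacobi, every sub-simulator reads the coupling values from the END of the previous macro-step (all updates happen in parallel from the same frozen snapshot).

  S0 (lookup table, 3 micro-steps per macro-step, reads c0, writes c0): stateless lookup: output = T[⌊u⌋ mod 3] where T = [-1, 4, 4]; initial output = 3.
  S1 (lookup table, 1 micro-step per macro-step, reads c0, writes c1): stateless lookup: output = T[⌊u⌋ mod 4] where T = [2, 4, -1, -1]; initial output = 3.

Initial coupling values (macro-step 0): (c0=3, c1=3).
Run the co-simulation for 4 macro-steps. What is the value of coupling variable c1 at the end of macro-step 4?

c1 at macro-step 4 = 2

macro 1: S0 reads c0=3 → after 3×micro: -1; S1 reads c0=3 → after 1×micro: -1 ⇒ (c0=-1, c1=-1)
macro 2: S0 reads c0=-1 → after 3×micro: 4; S1 reads c0=-1 → after 1×micro: -1 ⇒ (c0=4, c1=-1)
macro 3: S0 reads c0=4 → after 3×micro: 4; S1 reads c0=4 → after 1×micro: 2 ⇒ (c0=4, c1=2)
macro 4: S0 reads c0=4 → after 3×micro: 4; S1 reads c0=4 → after 1×micro: 2 ⇒ (c0=4, c1=2)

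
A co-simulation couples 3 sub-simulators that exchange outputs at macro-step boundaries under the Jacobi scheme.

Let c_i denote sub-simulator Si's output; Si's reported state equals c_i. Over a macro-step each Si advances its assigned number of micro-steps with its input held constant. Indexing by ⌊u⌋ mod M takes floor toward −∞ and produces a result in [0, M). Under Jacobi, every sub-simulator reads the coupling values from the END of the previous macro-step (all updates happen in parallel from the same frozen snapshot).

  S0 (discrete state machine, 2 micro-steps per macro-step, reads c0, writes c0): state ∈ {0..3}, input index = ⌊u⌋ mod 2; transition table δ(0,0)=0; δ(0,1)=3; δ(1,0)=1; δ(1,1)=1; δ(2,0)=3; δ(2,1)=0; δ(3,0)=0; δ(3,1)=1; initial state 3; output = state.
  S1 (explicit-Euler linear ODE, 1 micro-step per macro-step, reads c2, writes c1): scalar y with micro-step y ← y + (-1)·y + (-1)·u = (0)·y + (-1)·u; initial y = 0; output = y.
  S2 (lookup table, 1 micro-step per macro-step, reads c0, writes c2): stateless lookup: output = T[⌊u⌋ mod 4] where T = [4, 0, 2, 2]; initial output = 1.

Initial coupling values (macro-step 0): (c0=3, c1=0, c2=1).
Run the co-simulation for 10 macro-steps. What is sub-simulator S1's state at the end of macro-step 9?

macro 1: S0 reads c0=3 → after 2×micro: 1; S1 reads c2=1 → after 1×micro: -1; S2 reads c0=3 → after 1×micro: 2 ⇒ (c0=1, c1=-1, c2=2)
macro 2: S0 reads c0=1 → after 2×micro: 1; S1 reads c2=2 → after 1×micro: -2; S2 reads c0=1 → after 1×micro: 0 ⇒ (c0=1, c1=-2, c2=0)
macro 3: S0 reads c0=1 → after 2×micro: 1; S1 reads c2=0 → after 1×micro: 0; S2 reads c0=1 → after 1×micro: 0 ⇒ (c0=1, c1=0, c2=0)
macro 4: S0 reads c0=1 → after 2×micro: 1; S1 reads c2=0 → after 1×micro: 0; S2 reads c0=1 → after 1×micro: 0 ⇒ (c0=1, c1=0, c2=0)
macro 5: S0 reads c0=1 → after 2×micro: 1; S1 reads c2=0 → after 1×micro: 0; S2 reads c0=1 → after 1×micro: 0 ⇒ (c0=1, c1=0, c2=0)
macro 6: S0 reads c0=1 → after 2×micro: 1; S1 reads c2=0 → after 1×micro: 0; S2 reads c0=1 → after 1×micro: 0 ⇒ (c0=1, c1=0, c2=0)
macro 7: S0 reads c0=1 → after 2×micro: 1; S1 reads c2=0 → after 1×micro: 0; S2 reads c0=1 → after 1×micro: 0 ⇒ (c0=1, c1=0, c2=0)
macro 8: S0 reads c0=1 → after 2×micro: 1; S1 reads c2=0 → after 1×micro: 0; S2 reads c0=1 → after 1×micro: 0 ⇒ (c0=1, c1=0, c2=0)
macro 9: S0 reads c0=1 → after 2×micro: 1; S1 reads c2=0 → after 1×micro: 0; S2 reads c0=1 → after 1×micro: 0 ⇒ (c0=1, c1=0, c2=0)
macro 10: S0 reads c0=1 → after 2×micro: 1; S1 reads c2=0 → after 1×micro: 0; S2 reads c0=1 → after 1×micro: 0 ⇒ (c0=1, c1=0, c2=0)

S1 state at macro-step 9 = 0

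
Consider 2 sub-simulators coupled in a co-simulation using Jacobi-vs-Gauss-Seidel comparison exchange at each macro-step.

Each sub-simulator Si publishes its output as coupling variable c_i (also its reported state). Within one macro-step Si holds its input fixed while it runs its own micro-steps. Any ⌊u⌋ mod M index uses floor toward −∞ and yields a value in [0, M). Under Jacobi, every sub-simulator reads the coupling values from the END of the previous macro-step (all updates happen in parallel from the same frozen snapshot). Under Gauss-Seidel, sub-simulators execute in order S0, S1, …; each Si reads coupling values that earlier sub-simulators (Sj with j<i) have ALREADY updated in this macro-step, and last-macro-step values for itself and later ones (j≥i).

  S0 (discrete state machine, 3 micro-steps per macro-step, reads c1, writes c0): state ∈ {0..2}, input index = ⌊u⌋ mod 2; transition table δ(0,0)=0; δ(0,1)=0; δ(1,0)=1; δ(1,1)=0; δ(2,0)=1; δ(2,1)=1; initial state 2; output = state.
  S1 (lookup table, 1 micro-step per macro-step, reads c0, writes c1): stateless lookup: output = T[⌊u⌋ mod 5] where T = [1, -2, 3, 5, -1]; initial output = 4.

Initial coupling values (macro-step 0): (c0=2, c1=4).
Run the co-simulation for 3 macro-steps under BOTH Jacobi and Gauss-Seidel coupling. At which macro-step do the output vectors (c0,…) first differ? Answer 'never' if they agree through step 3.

first divergence at macro-step: 1

[Jacobi] macro 1: S0 reads c1=4 → after 3×micro: 1; S1 reads c0=2 → after 1×micro: 3 ⇒ (c0=1, c1=3)
[Jacobi] macro 2: S0 reads c1=3 → after 3×micro: 0; S1 reads c0=1 → after 1×micro: -2 ⇒ (c0=0, c1=-2)
[Jacobi] macro 3: S0 reads c1=-2 → after 3×micro: 0; S1 reads c0=0 → after 1×micro: 1 ⇒ (c0=0, c1=1)
[Gauss-Seidel] macro 1: S0 reads c1=4 → after 3×micro: 1; S1 reads c0=1 → after 1×micro: -2 ⇒ (c0=1, c1=-2)
[Gauss-Seidel] macro 2: S0 reads c1=-2 → after 3×micro: 1; S1 reads c0=1 → after 1×micro: -2 ⇒ (c0=1, c1=-2)
[Gauss-Seidel] macro 3: S0 reads c1=-2 → after 3×micro: 1; S1 reads c0=1 → after 1×micro: -2 ⇒ (c0=1, c1=-2)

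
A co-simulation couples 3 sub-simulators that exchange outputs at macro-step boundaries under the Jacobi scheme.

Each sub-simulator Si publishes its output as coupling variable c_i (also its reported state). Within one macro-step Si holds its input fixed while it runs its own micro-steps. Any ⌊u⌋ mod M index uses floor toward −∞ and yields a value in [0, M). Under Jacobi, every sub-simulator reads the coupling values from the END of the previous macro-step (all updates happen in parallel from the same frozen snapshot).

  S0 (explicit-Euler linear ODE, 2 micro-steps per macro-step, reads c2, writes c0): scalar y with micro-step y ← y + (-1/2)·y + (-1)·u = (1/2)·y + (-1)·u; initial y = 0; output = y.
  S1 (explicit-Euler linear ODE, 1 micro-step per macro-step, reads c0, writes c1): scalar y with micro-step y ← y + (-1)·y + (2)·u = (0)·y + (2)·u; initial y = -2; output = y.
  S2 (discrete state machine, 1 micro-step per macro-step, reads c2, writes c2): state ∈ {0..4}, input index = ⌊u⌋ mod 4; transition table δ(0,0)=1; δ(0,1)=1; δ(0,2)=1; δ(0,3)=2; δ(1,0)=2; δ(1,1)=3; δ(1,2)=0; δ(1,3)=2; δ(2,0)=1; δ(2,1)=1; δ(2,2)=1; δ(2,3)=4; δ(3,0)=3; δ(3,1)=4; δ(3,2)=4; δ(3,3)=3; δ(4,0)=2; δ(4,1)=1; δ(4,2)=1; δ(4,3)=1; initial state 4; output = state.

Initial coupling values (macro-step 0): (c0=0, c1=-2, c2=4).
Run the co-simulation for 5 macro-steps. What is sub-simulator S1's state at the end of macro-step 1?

S1 state at macro-step 1 = 0

macro 1: S0 reads c2=4 → after 2×micro: -6; S1 reads c0=0 → after 1×micro: 0; S2 reads c2=4 → after 1×micro: 2 ⇒ (c0=-6, c1=0, c2=2)
macro 2: S0 reads c2=2 → after 2×micro: -9/2; S1 reads c0=-6 → after 1×micro: -12; S2 reads c2=2 → after 1×micro: 1 ⇒ (c0=-9/2, c1=-12, c2=1)
macro 3: S0 reads c2=1 → after 2×micro: -21/8; S1 reads c0=-9/2 → after 1×micro: -9; S2 reads c2=1 → after 1×micro: 3 ⇒ (c0=-21/8, c1=-9, c2=3)
macro 4: S0 reads c2=3 → after 2×micro: -165/32; S1 reads c0=-21/8 → after 1×micro: -21/4; S2 reads c2=3 → after 1×micro: 3 ⇒ (c0=-165/32, c1=-21/4, c2=3)
macro 5: S0 reads c2=3 → after 2×micro: -741/128; S1 reads c0=-165/32 → after 1×micro: -165/16; S2 reads c2=3 → after 1×micro: 3 ⇒ (c0=-741/128, c1=-165/16, c2=3)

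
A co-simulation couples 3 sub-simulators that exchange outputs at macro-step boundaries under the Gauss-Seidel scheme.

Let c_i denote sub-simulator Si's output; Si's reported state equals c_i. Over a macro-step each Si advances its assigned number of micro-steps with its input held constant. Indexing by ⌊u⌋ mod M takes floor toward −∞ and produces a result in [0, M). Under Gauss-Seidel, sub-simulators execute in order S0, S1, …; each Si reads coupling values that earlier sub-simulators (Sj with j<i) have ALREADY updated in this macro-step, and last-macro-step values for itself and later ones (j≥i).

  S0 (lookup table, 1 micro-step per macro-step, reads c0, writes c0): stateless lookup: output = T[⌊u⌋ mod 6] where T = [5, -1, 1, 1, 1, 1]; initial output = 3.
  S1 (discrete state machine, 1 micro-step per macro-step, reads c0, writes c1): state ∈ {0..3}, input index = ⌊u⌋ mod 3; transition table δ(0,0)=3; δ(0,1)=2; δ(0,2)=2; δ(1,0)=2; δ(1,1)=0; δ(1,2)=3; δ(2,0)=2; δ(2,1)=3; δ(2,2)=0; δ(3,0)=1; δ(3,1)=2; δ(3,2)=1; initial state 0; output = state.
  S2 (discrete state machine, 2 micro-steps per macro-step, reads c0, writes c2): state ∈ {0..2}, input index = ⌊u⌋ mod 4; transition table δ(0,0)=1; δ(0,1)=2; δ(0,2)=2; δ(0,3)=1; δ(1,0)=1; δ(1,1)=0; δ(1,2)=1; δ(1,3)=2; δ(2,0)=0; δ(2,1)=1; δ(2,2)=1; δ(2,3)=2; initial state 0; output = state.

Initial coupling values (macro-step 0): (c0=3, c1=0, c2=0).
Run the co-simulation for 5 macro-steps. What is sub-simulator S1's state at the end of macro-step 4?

macro 1: S0 reads c0=3 → after 1×micro: 1; S1 reads c0=1 → after 1×micro: 2; S2 reads c0=1 → after 2×micro: 1 ⇒ (c0=1, c1=2, c2=1)
macro 2: S0 reads c0=1 → after 1×micro: -1; S1 reads c0=-1 → after 1×micro: 0; S2 reads c0=-1 → after 2×micro: 2 ⇒ (c0=-1, c1=0, c2=2)
macro 3: S0 reads c0=-1 → after 1×micro: 1; S1 reads c0=1 → after 1×micro: 2; S2 reads c0=1 → after 2×micro: 0 ⇒ (c0=1, c1=2, c2=0)
macro 4: S0 reads c0=1 → after 1×micro: -1; S1 reads c0=-1 → after 1×micro: 0; S2 reads c0=-1 → after 2×micro: 2 ⇒ (c0=-1, c1=0, c2=2)
macro 5: S0 reads c0=-1 → after 1×micro: 1; S1 reads c0=1 → after 1×micro: 2; S2 reads c0=1 → after 2×micro: 0 ⇒ (c0=1, c1=2, c2=0)

S1 state at macro-step 4 = 0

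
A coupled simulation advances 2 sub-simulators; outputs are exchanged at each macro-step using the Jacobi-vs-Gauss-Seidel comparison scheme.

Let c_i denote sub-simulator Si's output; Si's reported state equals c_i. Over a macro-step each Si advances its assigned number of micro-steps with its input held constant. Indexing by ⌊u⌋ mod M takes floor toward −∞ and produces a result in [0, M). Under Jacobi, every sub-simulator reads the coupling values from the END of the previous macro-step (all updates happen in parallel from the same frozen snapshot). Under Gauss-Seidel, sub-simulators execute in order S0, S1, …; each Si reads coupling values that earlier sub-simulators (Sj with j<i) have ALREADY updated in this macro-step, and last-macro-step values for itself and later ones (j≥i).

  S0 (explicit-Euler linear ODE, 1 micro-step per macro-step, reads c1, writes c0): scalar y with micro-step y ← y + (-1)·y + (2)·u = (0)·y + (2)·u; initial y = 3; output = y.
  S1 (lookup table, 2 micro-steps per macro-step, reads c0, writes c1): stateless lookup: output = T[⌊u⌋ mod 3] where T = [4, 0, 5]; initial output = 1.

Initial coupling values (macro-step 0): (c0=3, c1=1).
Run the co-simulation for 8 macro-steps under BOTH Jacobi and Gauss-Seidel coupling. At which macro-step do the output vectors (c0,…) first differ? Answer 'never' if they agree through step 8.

first divergence at macro-step: 1

[Jacobi] macro 1: S0 reads c1=1 → after 1×micro: 2; S1 reads c0=3 → after 2×micro: 4 ⇒ (c0=2, c1=4)
[Jacobi] macro 2: S0 reads c1=4 → after 1×micro: 8; S1 reads c0=2 → after 2×micro: 5 ⇒ (c0=8, c1=5)
[Jacobi] macro 3: S0 reads c1=5 → after 1×micro: 10; S1 reads c0=8 → after 2×micro: 5 ⇒ (c0=10, c1=5)
[Jacobi] macro 4: S0 reads c1=5 → after 1×micro: 10; S1 reads c0=10 → after 2×micro: 0 ⇒ (c0=10, c1=0)
[Jacobi] macro 5: S0 reads c1=0 → after 1×micro: 0; S1 reads c0=10 → after 2×micro: 0 ⇒ (c0=0, c1=0)
[Jacobi] macro 6: S0 reads c1=0 → after 1×micro: 0; S1 reads c0=0 → after 2×micro: 4 ⇒ (c0=0, c1=4)
[Jacobi] macro 7: S0 reads c1=4 → after 1×micro: 8; S1 reads c0=0 → after 2×micro: 4 ⇒ (c0=8, c1=4)
[Jacobi] macro 8: S0 reads c1=4 → after 1×micro: 8; S1 reads c0=8 → after 2×micro: 5 ⇒ (c0=8, c1=5)
[Gauss-Seidel] macro 1: S0 reads c1=1 → after 1×micro: 2; S1 reads c0=2 → after 2×micro: 5 ⇒ (c0=2, c1=5)
[Gauss-Seidel] macro 2: S0 reads c1=5 → after 1×micro: 10; S1 reads c0=10 → after 2×micro: 0 ⇒ (c0=10, c1=0)
[Gauss-Seidel] macro 3: S0 reads c1=0 → after 1×micro: 0; S1 reads c0=0 → after 2×micro: 4 ⇒ (c0=0, c1=4)
[Gauss-Seidel] macro 4: S0 reads c1=4 → after 1×micro: 8; S1 reads c0=8 → after 2×micro: 5 ⇒ (c0=8, c1=5)
[Gauss-Seidel] macro 5: S0 reads c1=5 → after 1×micro: 10; S1 reads c0=10 → after 2×micro: 0 ⇒ (c0=10, c1=0)
[Gauss-Seidel] macro 6: S0 reads c1=0 → after 1×micro: 0; S1 reads c0=0 → after 2×micro: 4 ⇒ (c0=0, c1=4)
[Gauss-Seidel] macro 7: S0 reads c1=4 → after 1×micro: 8; S1 reads c0=8 → after 2×micro: 5 ⇒ (c0=8, c1=5)
[Gauss-Seidel] macro 8: S0 reads c1=5 → after 1×micro: 10; S1 reads c0=10 → after 2×micro: 0 ⇒ (c0=10, c1=0)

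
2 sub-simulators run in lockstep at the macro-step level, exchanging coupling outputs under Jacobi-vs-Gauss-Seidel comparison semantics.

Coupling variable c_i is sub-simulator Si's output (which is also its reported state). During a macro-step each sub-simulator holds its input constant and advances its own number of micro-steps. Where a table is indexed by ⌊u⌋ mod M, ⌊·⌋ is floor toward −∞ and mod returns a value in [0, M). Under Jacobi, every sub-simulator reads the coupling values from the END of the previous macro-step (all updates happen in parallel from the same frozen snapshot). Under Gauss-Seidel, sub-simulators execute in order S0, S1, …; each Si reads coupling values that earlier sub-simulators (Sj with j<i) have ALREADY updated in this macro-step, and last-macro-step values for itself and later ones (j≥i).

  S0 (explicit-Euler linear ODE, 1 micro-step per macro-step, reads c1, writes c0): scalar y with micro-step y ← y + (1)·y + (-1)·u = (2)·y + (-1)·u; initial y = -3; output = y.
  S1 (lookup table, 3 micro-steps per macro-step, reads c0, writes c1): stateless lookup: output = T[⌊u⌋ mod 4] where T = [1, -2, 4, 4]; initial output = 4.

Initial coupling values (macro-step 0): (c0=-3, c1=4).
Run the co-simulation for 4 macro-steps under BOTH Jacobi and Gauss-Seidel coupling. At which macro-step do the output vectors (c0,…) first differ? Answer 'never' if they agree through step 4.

[Jacobi] macro 1: S0 reads c1=4 → after 1×micro: -10; S1 reads c0=-3 → after 3×micro: -2 ⇒ (c0=-10, c1=-2)
[Jacobi] macro 2: S0 reads c1=-2 → after 1×micro: -18; S1 reads c0=-10 → after 3×micro: 4 ⇒ (c0=-18, c1=4)
[Jacobi] macro 3: S0 reads c1=4 → after 1×micro: -40; S1 reads c0=-18 → after 3×micro: 4 ⇒ (c0=-40, c1=4)
[Jacobi] macro 4: S0 reads c1=4 → after 1×micro: -84; S1 reads c0=-40 → after 3×micro: 1 ⇒ (c0=-84, c1=1)
[Gauss-Seidel] macro 1: S0 reads c1=4 → after 1×micro: -10; S1 reads c0=-10 → after 3×micro: 4 ⇒ (c0=-10, c1=4)
[Gauss-Seidel] macro 2: S0 reads c1=4 → after 1×micro: -24; S1 reads c0=-24 → after 3×micro: 1 ⇒ (c0=-24, c1=1)
[Gauss-Seidel] macro 3: S0 reads c1=1 → after 1×micro: -49; S1 reads c0=-49 → after 3×micro: 4 ⇒ (c0=-49, c1=4)
[Gauss-Seidel] macro 4: S0 reads c1=4 → after 1×micro: -102; S1 reads c0=-102 → after 3×micro: 4 ⇒ (c0=-102, c1=4)

first divergence at macro-step: 1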